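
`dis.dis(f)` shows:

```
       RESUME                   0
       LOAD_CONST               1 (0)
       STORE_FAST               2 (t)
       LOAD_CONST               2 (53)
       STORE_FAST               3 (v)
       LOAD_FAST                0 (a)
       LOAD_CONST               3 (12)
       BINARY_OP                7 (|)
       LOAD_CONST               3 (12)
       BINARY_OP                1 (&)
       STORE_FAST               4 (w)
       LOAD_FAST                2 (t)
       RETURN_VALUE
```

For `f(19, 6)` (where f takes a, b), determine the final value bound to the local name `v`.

53

LOAD_CONST → push 0. Stack: [0]
STORE_FAST t → t=0. Stack: []
LOAD_CONST → push 53. Stack: [53]
STORE_FAST v → v=53. Stack: []
LOAD_FAST a → push 19. Stack: [19]
LOAD_CONST → push 12. Stack: [19, 12]
BINARY_OP | → 19 | 12 = 31. Stack: [31]
LOAD_CONST → push 12. Stack: [31, 12]
BINARY_OP & → 31 & 12 = 12. Stack: [12]
STORE_FAST w → w=12. Stack: []
LOAD_FAST t → push 0. Stack: [0]
RETURN_VALUE → return 0.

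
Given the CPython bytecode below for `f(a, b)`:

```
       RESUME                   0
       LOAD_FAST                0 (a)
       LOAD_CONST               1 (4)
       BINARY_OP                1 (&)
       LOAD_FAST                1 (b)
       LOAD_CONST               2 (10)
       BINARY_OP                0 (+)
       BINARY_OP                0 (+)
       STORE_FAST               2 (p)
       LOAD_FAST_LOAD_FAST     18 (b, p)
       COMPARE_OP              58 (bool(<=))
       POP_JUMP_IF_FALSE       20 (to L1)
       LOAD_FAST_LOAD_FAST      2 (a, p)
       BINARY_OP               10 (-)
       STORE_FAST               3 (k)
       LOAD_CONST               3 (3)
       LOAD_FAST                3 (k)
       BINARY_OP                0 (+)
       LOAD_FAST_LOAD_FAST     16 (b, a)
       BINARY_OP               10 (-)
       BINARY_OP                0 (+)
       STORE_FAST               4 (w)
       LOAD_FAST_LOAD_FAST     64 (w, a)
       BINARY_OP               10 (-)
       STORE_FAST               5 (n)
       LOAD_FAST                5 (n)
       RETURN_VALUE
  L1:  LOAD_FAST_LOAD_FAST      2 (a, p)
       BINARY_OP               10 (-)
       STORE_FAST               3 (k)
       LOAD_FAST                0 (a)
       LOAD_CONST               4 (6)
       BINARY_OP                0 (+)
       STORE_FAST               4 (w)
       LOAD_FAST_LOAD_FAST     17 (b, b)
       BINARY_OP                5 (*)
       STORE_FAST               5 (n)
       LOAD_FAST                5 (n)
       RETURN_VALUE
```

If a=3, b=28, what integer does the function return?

-10

LOAD_FAST a → push 3. Stack: [3]
LOAD_CONST → push 4. Stack: [3, 4]
BINARY_OP & → 3 & 4 = 0. Stack: [0]
LOAD_FAST b → push 28. Stack: [0, 28]
LOAD_CONST → push 10. Stack: [0, 28, 10]
BINARY_OP + → 28 + 10 = 38. Stack: [0, 38]
BINARY_OP + → 0 + 38 = 38. Stack: [38]
STORE_FAST p → p=38. Stack: []
LOAD_FAST_LOAD_FAST b,p → push 28,38. Stack: [28, 38]
COMPARE_OP bool(<=) → 28 vs 38 = True. Stack: [True]
POP_JUMP_IF_FALSE → pop True; no jump. Stack: []
LOAD_FAST_LOAD_FAST a,p → push 3,38. Stack: [3, 38]
BINARY_OP - → 3 - 38 = -35. Stack: [-35]
STORE_FAST k → k=-35. Stack: []
LOAD_CONST → push 3. Stack: [3]
LOAD_FAST k → push -35. Stack: [3, -35]
BINARY_OP + → 3 + -35 = -32. Stack: [-32]
LOAD_FAST_LOAD_FAST b,a → push 28,3. Stack: [-32, 28, 3]
BINARY_OP - → 28 - 3 = 25. Stack: [-32, 25]
BINARY_OP + → -32 + 25 = -7. Stack: [-7]
STORE_FAST w → w=-7. Stack: []
LOAD_FAST_LOAD_FAST w,a → push -7,3. Stack: [-7, 3]
BINARY_OP - → -7 - 3 = -10. Stack: [-10]
STORE_FAST n → n=-10. Stack: []
LOAD_FAST n → push -10. Stack: [-10]
RETURN_VALUE → return -10.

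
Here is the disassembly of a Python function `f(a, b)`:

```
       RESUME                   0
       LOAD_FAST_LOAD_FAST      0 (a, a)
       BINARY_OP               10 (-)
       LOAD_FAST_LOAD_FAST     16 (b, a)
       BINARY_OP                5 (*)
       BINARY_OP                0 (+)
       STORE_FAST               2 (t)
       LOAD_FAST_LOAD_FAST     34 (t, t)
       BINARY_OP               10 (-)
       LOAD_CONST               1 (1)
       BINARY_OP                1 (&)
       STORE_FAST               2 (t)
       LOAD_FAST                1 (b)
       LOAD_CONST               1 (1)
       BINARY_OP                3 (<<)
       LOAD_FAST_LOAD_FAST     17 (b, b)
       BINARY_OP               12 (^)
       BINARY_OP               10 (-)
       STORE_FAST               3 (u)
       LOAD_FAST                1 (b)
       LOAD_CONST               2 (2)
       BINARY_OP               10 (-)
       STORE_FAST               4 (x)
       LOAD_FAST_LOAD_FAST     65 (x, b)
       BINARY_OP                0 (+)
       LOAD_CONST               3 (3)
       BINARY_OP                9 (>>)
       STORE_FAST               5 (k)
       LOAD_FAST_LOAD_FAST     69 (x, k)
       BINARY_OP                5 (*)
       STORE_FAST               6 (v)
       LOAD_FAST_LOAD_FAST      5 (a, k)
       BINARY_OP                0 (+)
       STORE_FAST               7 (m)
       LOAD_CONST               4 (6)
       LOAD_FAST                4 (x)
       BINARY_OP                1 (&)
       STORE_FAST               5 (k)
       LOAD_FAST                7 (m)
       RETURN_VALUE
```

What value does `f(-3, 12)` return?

LOAD_FAST_LOAD_FAST a,a → push -3,-3. Stack: [-3, -3]
BINARY_OP - → -3 - -3 = 0. Stack: [0]
LOAD_FAST_LOAD_FAST b,a → push 12,-3. Stack: [0, 12, -3]
BINARY_OP * → 12 * -3 = -36. Stack: [0, -36]
BINARY_OP + → 0 + -36 = -36. Stack: [-36]
STORE_FAST t → t=-36. Stack: []
LOAD_FAST_LOAD_FAST t,t → push -36,-36. Stack: [-36, -36]
BINARY_OP - → -36 - -36 = 0. Stack: [0]
LOAD_CONST → push 1. Stack: [0, 1]
BINARY_OP & → 0 & 1 = 0. Stack: [0]
STORE_FAST t → t=0. Stack: []
LOAD_FAST b → push 12. Stack: [12]
LOAD_CONST → push 1. Stack: [12, 1]
BINARY_OP << → 12 << 1 = 24. Stack: [24]
LOAD_FAST_LOAD_FAST b,b → push 12,12. Stack: [24, 12, 12]
BINARY_OP ^ → 12 ^ 12 = 0. Stack: [24, 0]
BINARY_OP - → 24 - 0 = 24. Stack: [24]
STORE_FAST u → u=24. Stack: []
LOAD_FAST b → push 12. Stack: [12]
LOAD_CONST → push 2. Stack: [12, 2]
BINARY_OP - → 12 - 2 = 10. Stack: [10]
STORE_FAST x → x=10. Stack: []
LOAD_FAST_LOAD_FAST x,b → push 10,12. Stack: [10, 12]
BINARY_OP + → 10 + 12 = 22. Stack: [22]
LOAD_CONST → push 3. Stack: [22, 3]
BINARY_OP >> → 22 >> 3 = 2. Stack: [2]
STORE_FAST k → k=2. Stack: []
LOAD_FAST_LOAD_FAST x,k → push 10,2. Stack: [10, 2]
BINARY_OP * → 10 * 2 = 20. Stack: [20]
STORE_FAST v → v=20. Stack: []
LOAD_FAST_LOAD_FAST a,k → push -3,2. Stack: [-3, 2]
BINARY_OP + → -3 + 2 = -1. Stack: [-1]
STORE_FAST m → m=-1. Stack: []
LOAD_CONST → push 6. Stack: [6]
LOAD_FAST x → push 10. Stack: [6, 10]
BINARY_OP & → 6 & 10 = 2. Stack: [2]
STORE_FAST k → k=2. Stack: []
LOAD_FAST m → push -1. Stack: [-1]
RETURN_VALUE → return -1.

-1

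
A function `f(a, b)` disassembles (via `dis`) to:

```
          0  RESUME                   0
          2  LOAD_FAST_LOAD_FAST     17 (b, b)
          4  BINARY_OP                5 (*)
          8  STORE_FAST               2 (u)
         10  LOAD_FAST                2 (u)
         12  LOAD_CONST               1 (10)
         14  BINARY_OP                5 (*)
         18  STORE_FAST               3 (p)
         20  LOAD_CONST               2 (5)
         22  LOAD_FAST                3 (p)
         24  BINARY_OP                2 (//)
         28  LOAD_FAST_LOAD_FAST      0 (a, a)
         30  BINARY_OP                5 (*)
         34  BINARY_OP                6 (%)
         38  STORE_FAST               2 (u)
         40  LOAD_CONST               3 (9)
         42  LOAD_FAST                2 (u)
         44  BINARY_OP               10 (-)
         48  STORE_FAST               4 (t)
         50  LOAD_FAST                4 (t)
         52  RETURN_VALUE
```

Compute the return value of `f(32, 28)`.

9

LOAD_FAST_LOAD_FAST b,b → push 28,28. Stack: [28, 28]
BINARY_OP * → 28 * 28 = 784. Stack: [784]
STORE_FAST u → u=784. Stack: []
LOAD_FAST u → push 784. Stack: [784]
LOAD_CONST → push 10. Stack: [784, 10]
BINARY_OP * → 784 * 10 = 7840. Stack: [7840]
STORE_FAST p → p=7840. Stack: []
LOAD_CONST → push 5. Stack: [5]
LOAD_FAST p → push 7840. Stack: [5, 7840]
BINARY_OP // → 5 // 7840 = 0. Stack: [0]
LOAD_FAST_LOAD_FAST a,a → push 32,32. Stack: [0, 32, 32]
BINARY_OP * → 32 * 32 = 1024. Stack: [0, 1024]
BINARY_OP % → 0 % 1024 = 0. Stack: [0]
STORE_FAST u → u=0. Stack: []
LOAD_CONST → push 9. Stack: [9]
LOAD_FAST u → push 0. Stack: [9, 0]
BINARY_OP - → 9 - 0 = 9. Stack: [9]
STORE_FAST t → t=9. Stack: []
LOAD_FAST t → push 9. Stack: [9]
RETURN_VALUE → return 9.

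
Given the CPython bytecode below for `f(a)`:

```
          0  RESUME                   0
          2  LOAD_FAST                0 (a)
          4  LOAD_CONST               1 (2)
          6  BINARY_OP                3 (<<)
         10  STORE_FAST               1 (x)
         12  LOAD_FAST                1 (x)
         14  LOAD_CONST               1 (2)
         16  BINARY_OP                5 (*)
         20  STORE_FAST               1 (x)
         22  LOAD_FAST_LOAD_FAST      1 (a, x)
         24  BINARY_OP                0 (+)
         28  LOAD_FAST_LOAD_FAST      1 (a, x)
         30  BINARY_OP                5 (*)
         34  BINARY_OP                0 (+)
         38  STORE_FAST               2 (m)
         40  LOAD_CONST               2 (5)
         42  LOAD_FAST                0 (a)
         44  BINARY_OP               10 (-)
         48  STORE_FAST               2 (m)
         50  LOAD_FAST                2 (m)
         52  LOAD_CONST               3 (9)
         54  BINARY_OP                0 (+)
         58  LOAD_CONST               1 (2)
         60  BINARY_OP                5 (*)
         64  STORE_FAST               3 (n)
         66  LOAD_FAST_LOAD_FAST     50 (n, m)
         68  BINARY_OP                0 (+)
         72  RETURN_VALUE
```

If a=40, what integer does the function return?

-87

LOAD_FAST a → push 40. Stack: [40]
LOAD_CONST → push 2. Stack: [40, 2]
BINARY_OP << → 40 << 2 = 160. Stack: [160]
STORE_FAST x → x=160. Stack: []
LOAD_FAST x → push 160. Stack: [160]
LOAD_CONST → push 2. Stack: [160, 2]
BINARY_OP * → 160 * 2 = 320. Stack: [320]
STORE_FAST x → x=320. Stack: []
LOAD_FAST_LOAD_FAST a,x → push 40,320. Stack: [40, 320]
BINARY_OP + → 40 + 320 = 360. Stack: [360]
LOAD_FAST_LOAD_FAST a,x → push 40,320. Stack: [360, 40, 320]
BINARY_OP * → 40 * 320 = 12800. Stack: [360, 12800]
BINARY_OP + → 360 + 12800 = 13160. Stack: [13160]
STORE_FAST m → m=13160. Stack: []
LOAD_CONST → push 5. Stack: [5]
LOAD_FAST a → push 40. Stack: [5, 40]
BINARY_OP - → 5 - 40 = -35. Stack: [-35]
STORE_FAST m → m=-35. Stack: []
LOAD_FAST m → push -35. Stack: [-35]
LOAD_CONST → push 9. Stack: [-35, 9]
BINARY_OP + → -35 + 9 = -26. Stack: [-26]
LOAD_CONST → push 2. Stack: [-26, 2]
BINARY_OP * → -26 * 2 = -52. Stack: [-52]
STORE_FAST n → n=-52. Stack: []
LOAD_FAST_LOAD_FAST n,m → push -52,-35. Stack: [-52, -35]
BINARY_OP + → -52 + -35 = -87. Stack: [-87]
RETURN_VALUE → return -87.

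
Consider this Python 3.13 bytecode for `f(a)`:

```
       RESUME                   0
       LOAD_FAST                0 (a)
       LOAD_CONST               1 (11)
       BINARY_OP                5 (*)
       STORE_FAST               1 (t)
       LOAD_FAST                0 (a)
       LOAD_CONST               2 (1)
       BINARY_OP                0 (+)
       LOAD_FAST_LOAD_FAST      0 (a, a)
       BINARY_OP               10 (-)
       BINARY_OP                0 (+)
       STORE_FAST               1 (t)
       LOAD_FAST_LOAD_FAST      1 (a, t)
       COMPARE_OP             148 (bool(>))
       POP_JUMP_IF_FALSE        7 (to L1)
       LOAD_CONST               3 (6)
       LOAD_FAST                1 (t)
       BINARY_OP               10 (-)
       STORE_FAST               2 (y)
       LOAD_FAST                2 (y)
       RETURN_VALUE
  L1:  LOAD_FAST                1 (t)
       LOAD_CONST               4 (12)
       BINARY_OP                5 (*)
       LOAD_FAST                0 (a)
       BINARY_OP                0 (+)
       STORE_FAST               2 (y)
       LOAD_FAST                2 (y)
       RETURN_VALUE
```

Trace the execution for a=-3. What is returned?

-27

LOAD_FAST a → push -3. Stack: [-3]
LOAD_CONST → push 11. Stack: [-3, 11]
BINARY_OP * → -3 * 11 = -33. Stack: [-33]
STORE_FAST t → t=-33. Stack: []
LOAD_FAST a → push -3. Stack: [-3]
LOAD_CONST → push 1. Stack: [-3, 1]
BINARY_OP + → -3 + 1 = -2. Stack: [-2]
LOAD_FAST_LOAD_FAST a,a → push -3,-3. Stack: [-2, -3, -3]
BINARY_OP - → -3 - -3 = 0. Stack: [-2, 0]
BINARY_OP + → -2 + 0 = -2. Stack: [-2]
STORE_FAST t → t=-2. Stack: []
LOAD_FAST_LOAD_FAST a,t → push -3,-2. Stack: [-3, -2]
COMPARE_OP bool(>) → -3 vs -2 = False. Stack: [False]
POP_JUMP_IF_FALSE → pop False; jump. Stack: []
LOAD_FAST t → push -2. Stack: [-2]
LOAD_CONST → push 12. Stack: [-2, 12]
BINARY_OP * → -2 * 12 = -24. Stack: [-24]
LOAD_FAST a → push -3. Stack: [-24, -3]
BINARY_OP + → -24 + -3 = -27. Stack: [-27]
STORE_FAST y → y=-27. Stack: []
LOAD_FAST y → push -27. Stack: [-27]
RETURN_VALUE → return -27.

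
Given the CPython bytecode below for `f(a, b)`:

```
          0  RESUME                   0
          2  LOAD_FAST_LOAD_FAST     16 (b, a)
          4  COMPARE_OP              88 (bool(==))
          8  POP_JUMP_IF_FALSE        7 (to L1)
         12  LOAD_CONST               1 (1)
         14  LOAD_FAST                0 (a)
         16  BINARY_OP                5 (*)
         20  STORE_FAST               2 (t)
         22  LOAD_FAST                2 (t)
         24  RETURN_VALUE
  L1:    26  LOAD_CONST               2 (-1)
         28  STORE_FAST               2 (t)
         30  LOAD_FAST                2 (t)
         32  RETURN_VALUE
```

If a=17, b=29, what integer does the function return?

LOAD_FAST_LOAD_FAST b,a → push 29,17. Stack: [29, 17]
COMPARE_OP bool(==) → 29 vs 17 = False. Stack: [False]
POP_JUMP_IF_FALSE → pop False; jump. Stack: []
LOAD_CONST → push -1. Stack: [-1]
STORE_FAST t → t=-1. Stack: []
LOAD_FAST t → push -1. Stack: [-1]
RETURN_VALUE → return -1.

-1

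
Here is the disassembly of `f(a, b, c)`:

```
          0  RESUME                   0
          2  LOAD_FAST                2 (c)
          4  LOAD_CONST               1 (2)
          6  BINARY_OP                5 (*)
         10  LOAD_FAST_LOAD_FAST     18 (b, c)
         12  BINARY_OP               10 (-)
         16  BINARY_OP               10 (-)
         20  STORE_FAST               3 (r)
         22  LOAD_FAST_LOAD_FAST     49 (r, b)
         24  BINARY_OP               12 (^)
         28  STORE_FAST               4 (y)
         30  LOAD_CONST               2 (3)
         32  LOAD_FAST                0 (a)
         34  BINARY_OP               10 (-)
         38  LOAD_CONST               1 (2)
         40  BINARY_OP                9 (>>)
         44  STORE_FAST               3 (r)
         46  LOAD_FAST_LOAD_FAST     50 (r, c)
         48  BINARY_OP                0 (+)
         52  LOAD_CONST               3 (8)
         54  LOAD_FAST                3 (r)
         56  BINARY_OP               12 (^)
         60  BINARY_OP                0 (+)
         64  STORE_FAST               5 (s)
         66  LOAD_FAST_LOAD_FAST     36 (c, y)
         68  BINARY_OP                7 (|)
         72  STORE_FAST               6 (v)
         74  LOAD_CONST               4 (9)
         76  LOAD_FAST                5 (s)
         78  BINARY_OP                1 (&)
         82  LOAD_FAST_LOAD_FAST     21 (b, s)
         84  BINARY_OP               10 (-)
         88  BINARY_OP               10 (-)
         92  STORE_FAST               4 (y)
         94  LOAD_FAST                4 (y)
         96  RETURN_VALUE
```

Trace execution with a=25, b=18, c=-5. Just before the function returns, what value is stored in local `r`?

LOAD_FAST c → push -5. Stack: [-5]
LOAD_CONST → push 2. Stack: [-5, 2]
BINARY_OP * → -5 * 2 = -10. Stack: [-10]
LOAD_FAST_LOAD_FAST b,c → push 18,-5. Stack: [-10, 18, -5]
BINARY_OP - → 18 - -5 = 23. Stack: [-10, 23]
BINARY_OP - → -10 - 23 = -33. Stack: [-33]
STORE_FAST r → r=-33. Stack: []
LOAD_FAST_LOAD_FAST r,b → push -33,18. Stack: [-33, 18]
BINARY_OP ^ → -33 ^ 18 = -51. Stack: [-51]
STORE_FAST y → y=-51. Stack: []
LOAD_CONST → push 3. Stack: [3]
LOAD_FAST a → push 25. Stack: [3, 25]
BINARY_OP - → 3 - 25 = -22. Stack: [-22]
LOAD_CONST → push 2. Stack: [-22, 2]
BINARY_OP >> → -22 >> 2 = -6. Stack: [-6]
STORE_FAST r → r=-6. Stack: []
LOAD_FAST_LOAD_FAST r,c → push -6,-5. Stack: [-6, -5]
BINARY_OP + → -6 + -5 = -11. Stack: [-11]
LOAD_CONST → push 8. Stack: [-11, 8]
LOAD_FAST r → push -6. Stack: [-11, 8, -6]
BINARY_OP ^ → 8 ^ -6 = -14. Stack: [-11, -14]
BINARY_OP + → -11 + -14 = -25. Stack: [-25]
STORE_FAST s → s=-25. Stack: []
LOAD_FAST_LOAD_FAST c,y → push -5,-51. Stack: [-5, -51]
BINARY_OP | → -5 | -51 = -1. Stack: [-1]
STORE_FAST v → v=-1. Stack: []
LOAD_CONST → push 9. Stack: [9]
LOAD_FAST s → push -25. Stack: [9, -25]
BINARY_OP & → 9 & -25 = 1. Stack: [1]
LOAD_FAST_LOAD_FAST b,s → push 18,-25. Stack: [1, 18, -25]
BINARY_OP - → 18 - -25 = 43. Stack: [1, 43]
BINARY_OP - → 1 - 43 = -42. Stack: [-42]
STORE_FAST y → y=-42. Stack: []
LOAD_FAST y → push -42. Stack: [-42]
RETURN_VALUE → return -42.

-6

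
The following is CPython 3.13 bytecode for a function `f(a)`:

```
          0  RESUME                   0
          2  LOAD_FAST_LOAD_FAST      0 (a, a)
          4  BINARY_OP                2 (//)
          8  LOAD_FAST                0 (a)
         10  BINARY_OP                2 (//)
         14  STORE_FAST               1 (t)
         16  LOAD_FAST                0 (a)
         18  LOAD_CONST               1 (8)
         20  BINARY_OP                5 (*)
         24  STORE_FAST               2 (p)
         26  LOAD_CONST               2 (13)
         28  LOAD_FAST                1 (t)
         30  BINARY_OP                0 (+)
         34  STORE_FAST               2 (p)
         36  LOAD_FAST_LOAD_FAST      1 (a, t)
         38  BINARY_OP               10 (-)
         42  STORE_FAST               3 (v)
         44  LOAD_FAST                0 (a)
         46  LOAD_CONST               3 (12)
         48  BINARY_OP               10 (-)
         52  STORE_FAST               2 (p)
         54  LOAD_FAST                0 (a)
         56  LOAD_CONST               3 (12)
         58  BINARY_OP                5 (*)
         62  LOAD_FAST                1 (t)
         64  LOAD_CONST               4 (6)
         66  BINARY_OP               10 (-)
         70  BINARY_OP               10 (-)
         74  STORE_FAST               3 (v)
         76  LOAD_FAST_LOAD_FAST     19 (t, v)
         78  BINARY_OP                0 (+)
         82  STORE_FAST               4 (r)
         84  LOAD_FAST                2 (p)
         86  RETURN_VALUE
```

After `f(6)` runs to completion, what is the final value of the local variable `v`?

LOAD_FAST_LOAD_FAST a,a → push 6,6. Stack: [6, 6]
BINARY_OP // → 6 // 6 = 1. Stack: [1]
LOAD_FAST a → push 6. Stack: [1, 6]
BINARY_OP // → 1 // 6 = 0. Stack: [0]
STORE_FAST t → t=0. Stack: []
LOAD_FAST a → push 6. Stack: [6]
LOAD_CONST → push 8. Stack: [6, 8]
BINARY_OP * → 6 * 8 = 48. Stack: [48]
STORE_FAST p → p=48. Stack: []
LOAD_CONST → push 13. Stack: [13]
LOAD_FAST t → push 0. Stack: [13, 0]
BINARY_OP + → 13 + 0 = 13. Stack: [13]
STORE_FAST p → p=13. Stack: []
LOAD_FAST_LOAD_FAST a,t → push 6,0. Stack: [6, 0]
BINARY_OP - → 6 - 0 = 6. Stack: [6]
STORE_FAST v → v=6. Stack: []
LOAD_FAST a → push 6. Stack: [6]
LOAD_CONST → push 12. Stack: [6, 12]
BINARY_OP - → 6 - 12 = -6. Stack: [-6]
STORE_FAST p → p=-6. Stack: []
LOAD_FAST a → push 6. Stack: [6]
LOAD_CONST → push 12. Stack: [6, 12]
BINARY_OP * → 6 * 12 = 72. Stack: [72]
LOAD_FAST t → push 0. Stack: [72, 0]
LOAD_CONST → push 6. Stack: [72, 0, 6]
BINARY_OP - → 0 - 6 = -6. Stack: [72, -6]
BINARY_OP - → 72 - -6 = 78. Stack: [78]
STORE_FAST v → v=78. Stack: []
LOAD_FAST_LOAD_FAST t,v → push 0,78. Stack: [0, 78]
BINARY_OP + → 0 + 78 = 78. Stack: [78]
STORE_FAST r → r=78. Stack: []
LOAD_FAST p → push -6. Stack: [-6]
RETURN_VALUE → return -6.

78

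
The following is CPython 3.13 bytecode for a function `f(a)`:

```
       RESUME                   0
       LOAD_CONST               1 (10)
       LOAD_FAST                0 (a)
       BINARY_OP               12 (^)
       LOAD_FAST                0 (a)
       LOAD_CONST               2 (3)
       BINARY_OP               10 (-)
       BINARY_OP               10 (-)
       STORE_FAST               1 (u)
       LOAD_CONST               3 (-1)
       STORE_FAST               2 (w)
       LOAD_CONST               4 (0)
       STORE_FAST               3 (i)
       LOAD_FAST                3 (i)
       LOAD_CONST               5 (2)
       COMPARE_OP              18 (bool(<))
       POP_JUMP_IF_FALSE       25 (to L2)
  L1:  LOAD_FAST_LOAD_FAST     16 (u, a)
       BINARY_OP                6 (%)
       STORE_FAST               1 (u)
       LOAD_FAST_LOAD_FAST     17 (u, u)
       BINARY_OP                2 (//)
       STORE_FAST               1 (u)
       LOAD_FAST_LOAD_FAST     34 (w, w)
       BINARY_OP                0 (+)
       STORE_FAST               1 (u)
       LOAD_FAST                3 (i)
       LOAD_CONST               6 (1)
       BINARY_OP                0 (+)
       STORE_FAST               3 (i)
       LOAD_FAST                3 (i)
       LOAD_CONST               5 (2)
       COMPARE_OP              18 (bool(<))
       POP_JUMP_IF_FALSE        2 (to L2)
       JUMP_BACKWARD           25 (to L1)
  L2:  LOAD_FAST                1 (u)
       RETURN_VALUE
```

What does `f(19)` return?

-2

LOAD_CONST → push 10. Stack: [10]
LOAD_FAST a → push 19. Stack: [10, 19]
BINARY_OP ^ → 10 ^ 19 = 25. Stack: [25]
LOAD_FAST a → push 19. Stack: [25, 19]
LOAD_CONST → push 3. Stack: [25, 19, 3]
BINARY_OP - → 19 - 3 = 16. Stack: [25, 16]
BINARY_OP - → 25 - 16 = 9. Stack: [9]
STORE_FAST u → u=9. Stack: []
LOAD_CONST → push -1. Stack: [-1]
STORE_FAST w → w=-1. Stack: []
LOAD_CONST → push 0. Stack: [0]
STORE_FAST i → i=0. Stack: []
LOAD_FAST i → push 0. Stack: [0]
LOAD_CONST → push 2. Stack: [0, 2]
COMPARE_OP bool(<) → 0 vs 2 = True. Stack: [True]
POP_JUMP_IF_FALSE → pop True; no jump. Stack: []
LOAD_FAST_LOAD_FAST u,a → push 9,19. Stack: [9, 19]
BINARY_OP % → 9 % 19 = 9. Stack: [9]
STORE_FAST u → u=9. Stack: []
LOAD_FAST_LOAD_FAST u,u → push 9,9. Stack: [9, 9]
BINARY_OP // → 9 // 9 = 1. Stack: [1]
STORE_FAST u → u=1. Stack: []
LOAD_FAST_LOAD_FAST w,w → push -1,-1. Stack: [-1, -1]
BINARY_OP + → -1 + -1 = -2. Stack: [-2]
STORE_FAST u → u=-2. Stack: []
LOAD_FAST i → push 0. Stack: [0]
LOAD_CONST → push 1. Stack: [0, 1]
BINARY_OP + → 0 + 1 = 1. Stack: [1]
STORE_FAST i → i=1. Stack: []
LOAD_FAST i → push 1. Stack: [1]
LOAD_CONST → push 2. Stack: [1, 2]
COMPARE_OP bool(<) → 1 vs 2 = True. Stack: [True]
POP_JUMP_IF_FALSE → pop True; no jump. Stack: []
LOAD_FAST_LOAD_FAST u,a → push -2,19. Stack: [-2, 19]
BINARY_OP % → -2 % 19 = 17. Stack: [17]
STORE_FAST u → u=17. Stack: []
LOAD_FAST_LOAD_FAST u,u → push 17,17. Stack: [17, 17]
BINARY_OP // → 17 // 17 = 1. Stack: [1]
STORE_FAST u → u=1. Stack: []
LOAD_FAST_LOAD_FAST w,w → push -1,-1. Stack: [-1, -1]
BINARY_OP + → -1 + -1 = -2. Stack: [-2]
STORE_FAST u → u=-2. Stack: []
LOAD_FAST i → push 1. Stack: [1]
LOAD_CONST → push 1. Stack: [1, 1]
BINARY_OP + → 1 + 1 = 2. Stack: [2]
STORE_FAST i → i=2. Stack: []
LOAD_FAST i → push 2. Stack: [2]
LOAD_CONST → push 2. Stack: [2, 2]
COMPARE_OP bool(<) → 2 vs 2 = False. Stack: [False]
POP_JUMP_IF_FALSE → pop False; jump. Stack: []
LOAD_FAST u → push -2. Stack: [-2]
RETURN_VALUE → return -2.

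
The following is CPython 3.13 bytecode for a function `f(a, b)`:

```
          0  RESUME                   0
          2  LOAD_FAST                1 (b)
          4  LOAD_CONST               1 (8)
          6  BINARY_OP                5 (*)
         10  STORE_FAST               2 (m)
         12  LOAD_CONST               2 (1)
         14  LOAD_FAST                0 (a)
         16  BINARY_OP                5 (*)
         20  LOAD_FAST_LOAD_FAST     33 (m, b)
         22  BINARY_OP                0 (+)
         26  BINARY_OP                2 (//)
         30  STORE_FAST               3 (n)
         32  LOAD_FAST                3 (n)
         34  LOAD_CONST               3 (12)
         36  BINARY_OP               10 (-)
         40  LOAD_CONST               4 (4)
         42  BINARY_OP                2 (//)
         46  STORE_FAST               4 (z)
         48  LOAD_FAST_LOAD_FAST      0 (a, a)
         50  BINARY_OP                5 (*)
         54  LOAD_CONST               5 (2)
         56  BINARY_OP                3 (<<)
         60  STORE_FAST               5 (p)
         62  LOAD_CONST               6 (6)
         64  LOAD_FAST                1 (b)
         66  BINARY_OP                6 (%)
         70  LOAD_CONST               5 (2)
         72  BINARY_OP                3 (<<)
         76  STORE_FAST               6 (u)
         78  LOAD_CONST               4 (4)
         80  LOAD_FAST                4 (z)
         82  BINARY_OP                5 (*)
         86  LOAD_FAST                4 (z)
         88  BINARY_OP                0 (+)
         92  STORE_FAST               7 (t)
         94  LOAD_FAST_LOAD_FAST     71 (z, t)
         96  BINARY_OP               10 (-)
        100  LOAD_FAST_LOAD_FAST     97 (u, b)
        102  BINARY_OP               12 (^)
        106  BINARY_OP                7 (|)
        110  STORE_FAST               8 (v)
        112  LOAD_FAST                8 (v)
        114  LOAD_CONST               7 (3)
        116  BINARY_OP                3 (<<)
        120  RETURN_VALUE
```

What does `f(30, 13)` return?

LOAD_FAST b → push 13. Stack: [13]
LOAD_CONST → push 8. Stack: [13, 8]
BINARY_OP * → 13 * 8 = 104. Stack: [104]
STORE_FAST m → m=104. Stack: []
LOAD_CONST → push 1. Stack: [1]
LOAD_FAST a → push 30. Stack: [1, 30]
BINARY_OP * → 1 * 30 = 30. Stack: [30]
LOAD_FAST_LOAD_FAST m,b → push 104,13. Stack: [30, 104, 13]
BINARY_OP + → 104 + 13 = 117. Stack: [30, 117]
BINARY_OP // → 30 // 117 = 0. Stack: [0]
STORE_FAST n → n=0. Stack: []
LOAD_FAST n → push 0. Stack: [0]
LOAD_CONST → push 12. Stack: [0, 12]
BINARY_OP - → 0 - 12 = -12. Stack: [-12]
LOAD_CONST → push 4. Stack: [-12, 4]
BINARY_OP // → -12 // 4 = -3. Stack: [-3]
STORE_FAST z → z=-3. Stack: []
LOAD_FAST_LOAD_FAST a,a → push 30,30. Stack: [30, 30]
BINARY_OP * → 30 * 30 = 900. Stack: [900]
LOAD_CONST → push 2. Stack: [900, 2]
BINARY_OP << → 900 << 2 = 3600. Stack: [3600]
STORE_FAST p → p=3600. Stack: []
LOAD_CONST → push 6. Stack: [6]
LOAD_FAST b → push 13. Stack: [6, 13]
BINARY_OP % → 6 % 13 = 6. Stack: [6]
LOAD_CONST → push 2. Stack: [6, 2]
BINARY_OP << → 6 << 2 = 24. Stack: [24]
STORE_FAST u → u=24. Stack: []
LOAD_CONST → push 4. Stack: [4]
LOAD_FAST z → push -3. Stack: [4, -3]
BINARY_OP * → 4 * -3 = -12. Stack: [-12]
LOAD_FAST z → push -3. Stack: [-12, -3]
BINARY_OP + → -12 + -3 = -15. Stack: [-15]
STORE_FAST t → t=-15. Stack: []
LOAD_FAST_LOAD_FAST z,t → push -3,-15. Stack: [-3, -15]
BINARY_OP - → -3 - -15 = 12. Stack: [12]
LOAD_FAST_LOAD_FAST u,b → push 24,13. Stack: [12, 24, 13]
BINARY_OP ^ → 24 ^ 13 = 21. Stack: [12, 21]
BINARY_OP | → 12 | 21 = 29. Stack: [29]
STORE_FAST v → v=29. Stack: []
LOAD_FAST v → push 29. Stack: [29]
LOAD_CONST → push 3. Stack: [29, 3]
BINARY_OP << → 29 << 3 = 232. Stack: [232]
RETURN_VALUE → return 232.

232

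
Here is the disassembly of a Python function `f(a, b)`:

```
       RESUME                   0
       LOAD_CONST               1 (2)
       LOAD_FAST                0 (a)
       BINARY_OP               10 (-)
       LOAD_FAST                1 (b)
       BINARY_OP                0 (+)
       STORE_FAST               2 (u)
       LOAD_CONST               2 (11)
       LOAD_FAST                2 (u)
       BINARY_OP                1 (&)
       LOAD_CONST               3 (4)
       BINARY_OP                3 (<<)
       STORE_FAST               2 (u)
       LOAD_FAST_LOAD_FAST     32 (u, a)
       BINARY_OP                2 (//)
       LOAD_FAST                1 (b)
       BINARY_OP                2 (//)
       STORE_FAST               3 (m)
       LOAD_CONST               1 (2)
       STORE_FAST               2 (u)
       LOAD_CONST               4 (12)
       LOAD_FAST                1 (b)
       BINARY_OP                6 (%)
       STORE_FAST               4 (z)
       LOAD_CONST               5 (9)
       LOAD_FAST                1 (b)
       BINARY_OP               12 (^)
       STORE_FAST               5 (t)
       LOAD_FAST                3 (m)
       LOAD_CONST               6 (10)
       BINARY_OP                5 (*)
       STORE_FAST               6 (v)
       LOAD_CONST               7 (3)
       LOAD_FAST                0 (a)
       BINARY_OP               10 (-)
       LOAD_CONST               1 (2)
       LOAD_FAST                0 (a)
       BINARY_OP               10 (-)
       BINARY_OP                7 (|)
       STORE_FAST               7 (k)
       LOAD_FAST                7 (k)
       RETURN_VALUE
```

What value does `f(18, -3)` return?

-15

LOAD_CONST → push 2. Stack: [2]
LOAD_FAST a → push 18. Stack: [2, 18]
BINARY_OP - → 2 - 18 = -16. Stack: [-16]
LOAD_FAST b → push -3. Stack: [-16, -3]
BINARY_OP + → -16 + -3 = -19. Stack: [-19]
STORE_FAST u → u=-19. Stack: []
LOAD_CONST → push 11. Stack: [11]
LOAD_FAST u → push -19. Stack: [11, -19]
BINARY_OP & → 11 & -19 = 9. Stack: [9]
LOAD_CONST → push 4. Stack: [9, 4]
BINARY_OP << → 9 << 4 = 144. Stack: [144]
STORE_FAST u → u=144. Stack: []
LOAD_FAST_LOAD_FAST u,a → push 144,18. Stack: [144, 18]
BINARY_OP // → 144 // 18 = 8. Stack: [8]
LOAD_FAST b → push -3. Stack: [8, -3]
BINARY_OP // → 8 // -3 = -3. Stack: [-3]
STORE_FAST m → m=-3. Stack: []
LOAD_CONST → push 2. Stack: [2]
STORE_FAST u → u=2. Stack: []
LOAD_CONST → push 12. Stack: [12]
LOAD_FAST b → push -3. Stack: [12, -3]
BINARY_OP % → 12 % -3 = 0. Stack: [0]
STORE_FAST z → z=0. Stack: []
LOAD_CONST → push 9. Stack: [9]
LOAD_FAST b → push -3. Stack: [9, -3]
BINARY_OP ^ → 9 ^ -3 = -12. Stack: [-12]
STORE_FAST t → t=-12. Stack: []
LOAD_FAST m → push -3. Stack: [-3]
LOAD_CONST → push 10. Stack: [-3, 10]
BINARY_OP * → -3 * 10 = -30. Stack: [-30]
STORE_FAST v → v=-30. Stack: []
LOAD_CONST → push 3. Stack: [3]
LOAD_FAST a → push 18. Stack: [3, 18]
BINARY_OP - → 3 - 18 = -15. Stack: [-15]
LOAD_CONST → push 2. Stack: [-15, 2]
LOAD_FAST a → push 18. Stack: [-15, 2, 18]
BINARY_OP - → 2 - 18 = -16. Stack: [-15, -16]
BINARY_OP | → -15 | -16 = -15. Stack: [-15]
STORE_FAST k → k=-15. Stack: []
LOAD_FAST k → push -15. Stack: [-15]
RETURN_VALUE → return -15.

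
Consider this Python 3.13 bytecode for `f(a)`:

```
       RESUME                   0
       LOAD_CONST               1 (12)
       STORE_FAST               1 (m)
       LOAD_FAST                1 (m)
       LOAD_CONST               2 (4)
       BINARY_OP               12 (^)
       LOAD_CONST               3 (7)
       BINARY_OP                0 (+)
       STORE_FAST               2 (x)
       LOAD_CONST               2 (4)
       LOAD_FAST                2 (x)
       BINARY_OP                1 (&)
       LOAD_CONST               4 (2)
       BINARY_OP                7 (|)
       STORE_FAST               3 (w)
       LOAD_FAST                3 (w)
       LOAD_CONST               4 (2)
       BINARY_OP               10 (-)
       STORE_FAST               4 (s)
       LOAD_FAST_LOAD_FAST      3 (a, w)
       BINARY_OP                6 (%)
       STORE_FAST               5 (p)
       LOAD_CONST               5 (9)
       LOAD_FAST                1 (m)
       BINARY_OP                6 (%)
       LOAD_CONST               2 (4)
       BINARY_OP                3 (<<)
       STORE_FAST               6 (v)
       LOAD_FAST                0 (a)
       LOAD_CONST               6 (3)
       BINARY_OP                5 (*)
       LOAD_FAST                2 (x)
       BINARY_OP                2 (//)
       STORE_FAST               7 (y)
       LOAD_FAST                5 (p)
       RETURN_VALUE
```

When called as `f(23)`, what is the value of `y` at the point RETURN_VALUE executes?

4

LOAD_CONST → push 12. Stack: [12]
STORE_FAST m → m=12. Stack: []
LOAD_FAST m → push 12. Stack: [12]
LOAD_CONST → push 4. Stack: [12, 4]
BINARY_OP ^ → 12 ^ 4 = 8. Stack: [8]
LOAD_CONST → push 7. Stack: [8, 7]
BINARY_OP + → 8 + 7 = 15. Stack: [15]
STORE_FAST x → x=15. Stack: []
LOAD_CONST → push 4. Stack: [4]
LOAD_FAST x → push 15. Stack: [4, 15]
BINARY_OP & → 4 & 15 = 4. Stack: [4]
LOAD_CONST → push 2. Stack: [4, 2]
BINARY_OP | → 4 | 2 = 6. Stack: [6]
STORE_FAST w → w=6. Stack: []
LOAD_FAST w → push 6. Stack: [6]
LOAD_CONST → push 2. Stack: [6, 2]
BINARY_OP - → 6 - 2 = 4. Stack: [4]
STORE_FAST s → s=4. Stack: []
LOAD_FAST_LOAD_FAST a,w → push 23,6. Stack: [23, 6]
BINARY_OP % → 23 % 6 = 5. Stack: [5]
STORE_FAST p → p=5. Stack: []
LOAD_CONST → push 9. Stack: [9]
LOAD_FAST m → push 12. Stack: [9, 12]
BINARY_OP % → 9 % 12 = 9. Stack: [9]
LOAD_CONST → push 4. Stack: [9, 4]
BINARY_OP << → 9 << 4 = 144. Stack: [144]
STORE_FAST v → v=144. Stack: []
LOAD_FAST a → push 23. Stack: [23]
LOAD_CONST → push 3. Stack: [23, 3]
BINARY_OP * → 23 * 3 = 69. Stack: [69]
LOAD_FAST x → push 15. Stack: [69, 15]
BINARY_OP // → 69 // 15 = 4. Stack: [4]
STORE_FAST y → y=4. Stack: []
LOAD_FAST p → push 5. Stack: [5]
RETURN_VALUE → return 5.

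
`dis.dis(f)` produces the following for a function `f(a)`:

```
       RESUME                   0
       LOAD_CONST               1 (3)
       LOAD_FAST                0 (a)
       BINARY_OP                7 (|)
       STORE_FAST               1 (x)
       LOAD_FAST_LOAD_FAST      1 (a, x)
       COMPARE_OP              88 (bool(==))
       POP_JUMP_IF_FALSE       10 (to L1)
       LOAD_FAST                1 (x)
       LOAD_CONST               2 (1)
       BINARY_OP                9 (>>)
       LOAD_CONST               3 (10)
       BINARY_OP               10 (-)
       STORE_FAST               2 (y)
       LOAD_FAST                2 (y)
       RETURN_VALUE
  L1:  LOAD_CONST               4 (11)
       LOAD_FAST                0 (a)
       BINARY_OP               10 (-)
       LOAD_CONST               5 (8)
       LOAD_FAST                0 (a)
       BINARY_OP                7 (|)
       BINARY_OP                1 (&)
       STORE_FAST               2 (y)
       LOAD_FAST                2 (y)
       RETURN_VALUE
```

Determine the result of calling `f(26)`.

16

LOAD_CONST → push 3. Stack: [3]
LOAD_FAST a → push 26. Stack: [3, 26]
BINARY_OP | → 3 | 26 = 27. Stack: [27]
STORE_FAST x → x=27. Stack: []
LOAD_FAST_LOAD_FAST a,x → push 26,27. Stack: [26, 27]
COMPARE_OP bool(==) → 26 vs 27 = False. Stack: [False]
POP_JUMP_IF_FALSE → pop False; jump. Stack: []
LOAD_CONST → push 11. Stack: [11]
LOAD_FAST a → push 26. Stack: [11, 26]
BINARY_OP - → 11 - 26 = -15. Stack: [-15]
LOAD_CONST → push 8. Stack: [-15, 8]
LOAD_FAST a → push 26. Stack: [-15, 8, 26]
BINARY_OP | → 8 | 26 = 26. Stack: [-15, 26]
BINARY_OP & → -15 & 26 = 16. Stack: [16]
STORE_FAST y → y=16. Stack: []
LOAD_FAST y → push 16. Stack: [16]
RETURN_VALUE → return 16.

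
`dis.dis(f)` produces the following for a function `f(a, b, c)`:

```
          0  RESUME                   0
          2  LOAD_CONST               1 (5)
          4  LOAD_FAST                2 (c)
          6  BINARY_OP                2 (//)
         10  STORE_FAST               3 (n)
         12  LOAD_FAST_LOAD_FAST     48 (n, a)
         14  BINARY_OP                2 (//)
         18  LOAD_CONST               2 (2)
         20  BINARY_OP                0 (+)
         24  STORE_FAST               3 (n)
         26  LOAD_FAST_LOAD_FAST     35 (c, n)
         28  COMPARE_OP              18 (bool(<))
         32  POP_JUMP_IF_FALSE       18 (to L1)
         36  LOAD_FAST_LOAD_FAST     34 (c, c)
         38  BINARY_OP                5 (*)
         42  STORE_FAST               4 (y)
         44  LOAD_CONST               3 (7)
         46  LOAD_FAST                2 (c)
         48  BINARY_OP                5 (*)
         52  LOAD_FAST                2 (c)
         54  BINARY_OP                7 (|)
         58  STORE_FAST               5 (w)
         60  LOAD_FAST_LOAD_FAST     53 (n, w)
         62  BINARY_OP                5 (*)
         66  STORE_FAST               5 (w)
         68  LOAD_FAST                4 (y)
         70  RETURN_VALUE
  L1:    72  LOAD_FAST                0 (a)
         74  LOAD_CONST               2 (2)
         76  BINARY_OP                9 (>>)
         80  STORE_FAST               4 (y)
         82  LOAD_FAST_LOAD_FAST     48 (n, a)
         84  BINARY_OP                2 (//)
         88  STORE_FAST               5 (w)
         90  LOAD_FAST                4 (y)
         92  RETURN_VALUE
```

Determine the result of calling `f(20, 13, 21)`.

5

LOAD_CONST → push 5. Stack: [5]
LOAD_FAST c → push 21. Stack: [5, 21]
BINARY_OP // → 5 // 21 = 0. Stack: [0]
STORE_FAST n → n=0. Stack: []
LOAD_FAST_LOAD_FAST n,a → push 0,20. Stack: [0, 20]
BINARY_OP // → 0 // 20 = 0. Stack: [0]
LOAD_CONST → push 2. Stack: [0, 2]
BINARY_OP + → 0 + 2 = 2. Stack: [2]
STORE_FAST n → n=2. Stack: []
LOAD_FAST_LOAD_FAST c,n → push 21,2. Stack: [21, 2]
COMPARE_OP bool(<) → 21 vs 2 = False. Stack: [False]
POP_JUMP_IF_FALSE → pop False; jump. Stack: []
LOAD_FAST a → push 20. Stack: [20]
LOAD_CONST → push 2. Stack: [20, 2]
BINARY_OP >> → 20 >> 2 = 5. Stack: [5]
STORE_FAST y → y=5. Stack: []
LOAD_FAST_LOAD_FAST n,a → push 2,20. Stack: [2, 20]
BINARY_OP // → 2 // 20 = 0. Stack: [0]
STORE_FAST w → w=0. Stack: []
LOAD_FAST y → push 5. Stack: [5]
RETURN_VALUE → return 5.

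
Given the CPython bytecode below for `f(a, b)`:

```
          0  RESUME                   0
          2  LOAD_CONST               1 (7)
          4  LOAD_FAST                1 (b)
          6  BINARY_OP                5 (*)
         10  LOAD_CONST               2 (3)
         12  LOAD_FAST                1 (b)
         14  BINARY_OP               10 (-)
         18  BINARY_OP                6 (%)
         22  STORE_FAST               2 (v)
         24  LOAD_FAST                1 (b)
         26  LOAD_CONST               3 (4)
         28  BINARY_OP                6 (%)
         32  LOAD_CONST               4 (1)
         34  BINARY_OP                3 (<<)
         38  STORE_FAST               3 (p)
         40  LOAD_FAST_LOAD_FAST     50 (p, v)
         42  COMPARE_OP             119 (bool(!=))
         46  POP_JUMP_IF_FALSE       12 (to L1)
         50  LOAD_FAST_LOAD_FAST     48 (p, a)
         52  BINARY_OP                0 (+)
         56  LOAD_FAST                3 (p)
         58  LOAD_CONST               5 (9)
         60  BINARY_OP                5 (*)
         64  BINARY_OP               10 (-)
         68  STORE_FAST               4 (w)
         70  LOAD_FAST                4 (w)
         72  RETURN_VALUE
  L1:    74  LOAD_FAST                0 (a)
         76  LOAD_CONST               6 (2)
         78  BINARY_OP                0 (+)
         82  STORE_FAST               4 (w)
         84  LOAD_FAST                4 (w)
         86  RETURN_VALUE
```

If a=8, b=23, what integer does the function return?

-40

LOAD_CONST → push 7. Stack: [7]
LOAD_FAST b → push 23. Stack: [7, 23]
BINARY_OP * → 7 * 23 = 161. Stack: [161]
LOAD_CONST → push 3. Stack: [161, 3]
LOAD_FAST b → push 23. Stack: [161, 3, 23]
BINARY_OP - → 3 - 23 = -20. Stack: [161, -20]
BINARY_OP % → 161 % -20 = -19. Stack: [-19]
STORE_FAST v → v=-19. Stack: []
LOAD_FAST b → push 23. Stack: [23]
LOAD_CONST → push 4. Stack: [23, 4]
BINARY_OP % → 23 % 4 = 3. Stack: [3]
LOAD_CONST → push 1. Stack: [3, 1]
BINARY_OP << → 3 << 1 = 6. Stack: [6]
STORE_FAST p → p=6. Stack: []
LOAD_FAST_LOAD_FAST p,v → push 6,-19. Stack: [6, -19]
COMPARE_OP bool(!=) → 6 vs -19 = True. Stack: [True]
POP_JUMP_IF_FALSE → pop True; no jump. Stack: []
LOAD_FAST_LOAD_FAST p,a → push 6,8. Stack: [6, 8]
BINARY_OP + → 6 + 8 = 14. Stack: [14]
LOAD_FAST p → push 6. Stack: [14, 6]
LOAD_CONST → push 9. Stack: [14, 6, 9]
BINARY_OP * → 6 * 9 = 54. Stack: [14, 54]
BINARY_OP - → 14 - 54 = -40. Stack: [-40]
STORE_FAST w → w=-40. Stack: []
LOAD_FAST w → push -40. Stack: [-40]
RETURN_VALUE → return -40.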